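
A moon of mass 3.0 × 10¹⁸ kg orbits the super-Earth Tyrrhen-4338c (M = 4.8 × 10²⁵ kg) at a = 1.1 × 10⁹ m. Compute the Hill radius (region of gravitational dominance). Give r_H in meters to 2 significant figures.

3.0 × 10⁶ m

r_H ≈ a (m/3M)^(1/3)
    = (1.1 × 10⁹) × (3.0 × 10¹⁸ / (3 × 4.8 × 10²⁵))^(1/3)
    = 3.0 × 10⁶ m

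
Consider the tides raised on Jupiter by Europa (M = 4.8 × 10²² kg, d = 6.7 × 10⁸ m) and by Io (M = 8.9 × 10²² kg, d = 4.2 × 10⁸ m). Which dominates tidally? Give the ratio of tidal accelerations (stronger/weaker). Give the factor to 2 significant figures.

Compare M/d³ for the two perturbers:
Europa: (4.8 × 10²²) / (6.7 × 10⁸)³ = 1.596 × 10⁻⁴
Io: (8.9 × 10²²) / (4.2 × 10⁸)³ = 1.201 × 10⁻³
Ratio (larger/smaller) = 7.5

Io, by a factor of ≈ 7.5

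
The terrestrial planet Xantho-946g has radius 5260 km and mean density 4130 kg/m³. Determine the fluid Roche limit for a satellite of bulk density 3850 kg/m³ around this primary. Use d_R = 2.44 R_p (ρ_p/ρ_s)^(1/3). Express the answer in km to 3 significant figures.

d_R = 2.44 × 5260 km × (4130/3850)^(1/3)
    = 13100 km

13100 km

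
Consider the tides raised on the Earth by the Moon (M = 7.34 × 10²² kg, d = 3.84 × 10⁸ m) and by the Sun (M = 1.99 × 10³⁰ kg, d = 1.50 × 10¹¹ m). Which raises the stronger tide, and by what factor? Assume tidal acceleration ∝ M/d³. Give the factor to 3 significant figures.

Compare M/d³ for the two perturbers:
The Moon: (7.34 × 10²²) / (3.84 × 10⁸)³ = 1.296 × 10⁻³
The Sun: (1.99 × 10³⁰) / (1.50 × 10¹¹)³ = 5.896 × 10⁻⁴
Ratio (larger/smaller) = 2.20

The Moon, by a factor of ≈ 2.20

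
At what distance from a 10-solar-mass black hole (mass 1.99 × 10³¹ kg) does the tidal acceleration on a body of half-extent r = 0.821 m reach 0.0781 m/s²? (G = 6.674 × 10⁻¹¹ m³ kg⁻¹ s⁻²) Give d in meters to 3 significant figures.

3.03 × 10⁷ m

2GMr/d³ = a_tidal  ⇒  d = (2GMr / a_tidal)^(1/3)
d = (2 × 6.674×10⁻¹¹ × (1.99 × 10³¹) × (0.821) / (0.0781))^(1/3)
  = 3.03 × 10⁷ m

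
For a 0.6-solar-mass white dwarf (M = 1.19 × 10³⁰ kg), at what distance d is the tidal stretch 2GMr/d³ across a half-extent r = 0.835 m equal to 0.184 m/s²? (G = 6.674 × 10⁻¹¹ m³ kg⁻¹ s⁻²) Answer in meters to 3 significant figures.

8.97 × 10⁶ m

2GMr/d³ = a_tidal  ⇒  d = (2GMr / a_tidal)^(1/3)
d = (2 × 6.674×10⁻¹¹ × (1.19 × 10³⁰) × (0.835) / (0.184))^(1/3)
  = 8.97 × 10⁶ m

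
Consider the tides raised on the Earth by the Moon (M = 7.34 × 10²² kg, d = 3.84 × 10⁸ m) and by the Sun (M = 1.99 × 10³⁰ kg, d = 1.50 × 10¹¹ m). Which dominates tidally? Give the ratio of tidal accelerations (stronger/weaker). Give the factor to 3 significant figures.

The Moon, by a factor of ≈ 2.20

Compare M/d³ for the two perturbers:
The Moon: (7.34 × 10²²) / (3.84 × 10⁸)³ = 1.296 × 10⁻³
The Sun: (1.99 × 10³⁰) / (1.50 × 10¹¹)³ = 5.896 × 10⁻⁴
Ratio (larger/smaller) = 2.20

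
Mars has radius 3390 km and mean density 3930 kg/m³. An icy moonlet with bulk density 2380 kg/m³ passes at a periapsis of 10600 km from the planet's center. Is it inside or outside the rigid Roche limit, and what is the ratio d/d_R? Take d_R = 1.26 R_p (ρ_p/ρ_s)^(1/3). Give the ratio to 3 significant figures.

outside; d/d_R ≈ 2.10

d_R = 1.26 × (3390 km) × (3930/2380)^(1/3) = 5049 km
d/d_R = (10600) / (5049) = 2.10
Since d/d_R > 1, the body is outside the Roche limit.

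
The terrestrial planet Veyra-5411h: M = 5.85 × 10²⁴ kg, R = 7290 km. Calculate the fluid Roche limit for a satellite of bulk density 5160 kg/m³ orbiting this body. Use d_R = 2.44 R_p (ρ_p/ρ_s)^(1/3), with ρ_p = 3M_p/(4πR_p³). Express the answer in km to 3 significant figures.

15800 km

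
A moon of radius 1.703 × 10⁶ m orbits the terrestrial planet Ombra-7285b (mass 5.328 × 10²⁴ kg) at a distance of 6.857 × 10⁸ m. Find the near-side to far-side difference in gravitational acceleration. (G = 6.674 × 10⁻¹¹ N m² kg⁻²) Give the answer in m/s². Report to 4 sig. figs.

7.513 × 10⁻⁶ m/s²

Near-to-far spans 2r, so the tidal difference is twice the near-to-center value: 4GMr/d³.
Δg = 4GMr/d³
   = 4 × (6.674 × 10⁻¹¹) × (5.328 × 10²⁴) × (1.703 × 10⁶) / (6.857 × 10⁸)³
   = 7.513 × 10⁻⁶ m/s²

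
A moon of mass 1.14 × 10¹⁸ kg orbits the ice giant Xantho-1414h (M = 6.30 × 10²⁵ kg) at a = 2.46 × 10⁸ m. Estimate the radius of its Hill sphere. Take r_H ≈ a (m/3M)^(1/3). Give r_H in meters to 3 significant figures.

r_H ≈ a (m/3M)^(1/3)
    = (2.46 × 10⁸) × (1.14 × 10¹⁸ / (3 × 6.30 × 10²⁵))^(1/3)
    = 4.48 × 10⁵ m

4.48 × 10⁵ m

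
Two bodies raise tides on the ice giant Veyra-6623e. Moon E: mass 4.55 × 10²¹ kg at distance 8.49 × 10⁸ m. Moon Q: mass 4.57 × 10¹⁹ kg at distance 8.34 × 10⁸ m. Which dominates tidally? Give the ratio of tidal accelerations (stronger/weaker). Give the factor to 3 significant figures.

Tidal stretch scales as M/d³; compute that for each body.
Moon E: (4.55 × 10²¹) / (8.49 × 10⁸)³ = 7.435 × 10⁻⁶
Moon Q: (4.57 × 10¹⁹) / (8.34 × 10⁸)³ = 7.878 × 10⁻⁸
Ratio (larger/smaller) = 94.4

Moon E, by a factor of ≈ 94.4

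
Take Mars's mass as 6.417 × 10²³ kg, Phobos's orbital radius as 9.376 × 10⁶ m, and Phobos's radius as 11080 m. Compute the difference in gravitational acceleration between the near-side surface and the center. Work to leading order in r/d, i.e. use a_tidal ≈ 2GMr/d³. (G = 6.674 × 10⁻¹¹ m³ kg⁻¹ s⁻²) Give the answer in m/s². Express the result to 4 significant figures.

1.151 × 10⁻³ m/s²

Δa = 2GMr/d³
   = 2 × (6.674 × 10⁻¹¹) × (6.417 × 10²³) × (11080) / (9.376 × 10⁶)³
   = 1.151 × 10⁻³ m/s²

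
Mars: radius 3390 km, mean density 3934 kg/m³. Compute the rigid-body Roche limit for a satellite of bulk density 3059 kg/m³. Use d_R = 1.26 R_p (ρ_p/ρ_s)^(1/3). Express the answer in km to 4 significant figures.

d_R = 1.26 × 3390 km × (3934/3059)^(1/3)
    = 4645 km

4645 km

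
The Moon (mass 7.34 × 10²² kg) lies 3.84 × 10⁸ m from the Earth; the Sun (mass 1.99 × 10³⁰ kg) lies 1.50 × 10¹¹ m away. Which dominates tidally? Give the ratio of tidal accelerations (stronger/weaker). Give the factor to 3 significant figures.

The Moon, by a factor of ≈ 2.20

Tidal stretch scales as M/d³; compute that for each body.
The Moon: (7.34 × 10²²) / (3.84 × 10⁸)³ = 1.296 × 10⁻³
The Sun: (1.99 × 10³⁰) / (1.50 × 10¹¹)³ = 5.896 × 10⁻⁴
Ratio (larger/smaller) = 2.20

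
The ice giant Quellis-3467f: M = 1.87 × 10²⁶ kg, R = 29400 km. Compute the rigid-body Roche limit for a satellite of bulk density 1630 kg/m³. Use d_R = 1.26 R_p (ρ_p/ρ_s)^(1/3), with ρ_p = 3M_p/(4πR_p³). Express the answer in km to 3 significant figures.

ρ_p = 3M_p/(4πR_p³) = 3 × (1.87 × 10²⁶) / (4π × (2.94 × 10⁷ m)³) = 1760 kg/m³
d_R = 1.26 × 29400 km × (1760/1630)^(1/3)
    = 38000 km

38000 km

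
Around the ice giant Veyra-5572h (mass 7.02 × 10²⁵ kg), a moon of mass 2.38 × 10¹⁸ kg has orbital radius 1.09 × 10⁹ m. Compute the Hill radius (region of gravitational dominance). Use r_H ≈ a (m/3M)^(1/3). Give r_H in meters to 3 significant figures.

2.45 × 10⁶ m

r_H ≈ a (m/3M)^(1/3)
    = (1.09 × 10⁹) × (2.38 × 10¹⁸ / (3 × 7.02 × 10²⁵))^(1/3)
    = 2.45 × 10⁶ m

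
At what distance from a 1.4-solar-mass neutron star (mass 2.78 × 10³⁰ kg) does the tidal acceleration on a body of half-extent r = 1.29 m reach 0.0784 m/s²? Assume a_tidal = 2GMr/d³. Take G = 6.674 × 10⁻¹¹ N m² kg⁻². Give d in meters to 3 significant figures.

2GMr/d³ = a_tidal  ⇒  d = (2GMr / a_tidal)^(1/3)
d = (2 × 6.674×10⁻¹¹ × (2.78 × 10³⁰) × (1.29) / (0.0784))^(1/3)
  = 1.83 × 10⁷ m

1.83 × 10⁷ m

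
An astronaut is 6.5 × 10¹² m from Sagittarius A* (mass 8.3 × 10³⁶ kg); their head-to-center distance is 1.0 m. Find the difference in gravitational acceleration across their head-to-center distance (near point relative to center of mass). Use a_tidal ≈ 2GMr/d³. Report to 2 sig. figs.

4.0 × 10⁻¹² m/s²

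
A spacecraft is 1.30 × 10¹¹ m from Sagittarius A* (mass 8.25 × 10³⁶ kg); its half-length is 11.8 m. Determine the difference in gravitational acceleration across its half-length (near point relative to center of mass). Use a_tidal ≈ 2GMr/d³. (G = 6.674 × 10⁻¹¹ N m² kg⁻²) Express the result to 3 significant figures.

5.91 × 10⁻⁶ m/s²

Since r ≪ d, expand the inverse-square field across one radius to get the leading 2GMr/d³ term.
a_tidal = 2GMr/d³
        = 2 × (6.674 × 10⁻¹¹) × (8.25 × 10³⁶) × (11.8) / (1.30 × 10¹¹)³
        = 5.91 × 10⁻⁶ m/s²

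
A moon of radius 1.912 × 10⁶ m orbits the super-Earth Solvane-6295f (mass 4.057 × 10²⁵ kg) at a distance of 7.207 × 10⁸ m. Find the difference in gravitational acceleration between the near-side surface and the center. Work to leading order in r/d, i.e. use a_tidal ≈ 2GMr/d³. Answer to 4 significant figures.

2.766 × 10⁻⁵ m/s²

a_tidal = 2GMr/d³
        = 2 × (6.674 × 10⁻¹¹) × (4.057 × 10²⁵) × (1.912 × 10⁶) / (7.207 × 10⁸)³
        = 2.766 × 10⁻⁵ m/s²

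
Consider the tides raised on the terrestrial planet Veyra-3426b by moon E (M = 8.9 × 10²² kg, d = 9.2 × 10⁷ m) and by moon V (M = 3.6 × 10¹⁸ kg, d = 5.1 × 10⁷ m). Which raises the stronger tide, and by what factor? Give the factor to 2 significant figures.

Moon E, by a factor of ≈ 4200

Tidal acceleration ∝ M/d³, so compare M/d³ for each.
Moon E: (8.9 × 10²²) / (9.2 × 10⁷)³ = 1.143 × 10⁻¹
Moon V: (3.6 × 10¹⁸) / (5.1 × 10⁷)³ = 2.714 × 10⁻⁵
Ratio (larger/smaller) = 4200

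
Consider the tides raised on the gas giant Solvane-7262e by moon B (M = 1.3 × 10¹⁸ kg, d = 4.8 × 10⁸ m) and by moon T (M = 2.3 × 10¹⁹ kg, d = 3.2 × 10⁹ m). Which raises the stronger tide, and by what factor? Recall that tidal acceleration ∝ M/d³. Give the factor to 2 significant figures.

The tide-raising term goes as M/d³ (the gradient of a 1/d² field).
Moon B: (1.3 × 10¹⁸) / (4.8 × 10⁸)³ = 1.175 × 10⁻⁸
Moon T: (2.3 × 10¹⁹) / (3.2 × 10⁹)³ = 7.019 × 10⁻¹⁰
Ratio (larger/smaller) = 17

Moon B, by a factor of ≈ 17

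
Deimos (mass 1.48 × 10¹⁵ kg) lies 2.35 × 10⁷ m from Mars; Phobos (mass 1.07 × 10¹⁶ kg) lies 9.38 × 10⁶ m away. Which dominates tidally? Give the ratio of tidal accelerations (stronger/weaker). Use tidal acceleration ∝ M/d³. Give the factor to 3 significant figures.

Phobos, by a factor of ≈ 114

Tidal stretch scales as M/d³; compute that for each body.
Deimos: (1.48 × 10¹⁵) / (2.35 × 10⁷)³ = 1.140 × 10⁻⁷
Phobos: (1.07 × 10¹⁶) / (9.38 × 10⁶)³ = 1.297 × 10⁻⁵
Ratio (larger/smaller) = 114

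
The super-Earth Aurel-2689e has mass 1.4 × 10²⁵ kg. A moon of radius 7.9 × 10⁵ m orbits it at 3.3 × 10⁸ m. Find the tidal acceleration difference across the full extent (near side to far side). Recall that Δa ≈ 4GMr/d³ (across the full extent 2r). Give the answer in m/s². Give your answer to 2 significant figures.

Δg = 4GMr/d³
   = 4 × (6.674 × 10⁻¹¹) × (1.4 × 10²⁵) × (7.9 × 10⁵) / (3.3 × 10⁸)³
   = 8.2 × 10⁻⁵ m/s²

8.2 × 10⁻⁵ m/s²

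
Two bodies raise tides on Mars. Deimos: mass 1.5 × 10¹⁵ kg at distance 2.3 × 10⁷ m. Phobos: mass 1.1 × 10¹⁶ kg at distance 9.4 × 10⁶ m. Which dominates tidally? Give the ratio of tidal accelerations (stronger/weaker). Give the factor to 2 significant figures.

Tidal stretch scales as M/d³; compute that for each body.
Deimos: (1.5 × 10¹⁵) / (2.3 × 10⁷)³ = 1.233 × 10⁻⁷
Phobos: (1.1 × 10¹⁶) / (9.4 × 10⁶)³ = 1.324 × 10⁻⁵
Ratio (larger/smaller) = 110

Phobos, by a factor of ≈ 110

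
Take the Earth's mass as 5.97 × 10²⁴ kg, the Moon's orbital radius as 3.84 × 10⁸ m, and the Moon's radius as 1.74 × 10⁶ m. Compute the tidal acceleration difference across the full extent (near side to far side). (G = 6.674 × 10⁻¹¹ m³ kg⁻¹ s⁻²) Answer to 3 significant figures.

4.90 × 10⁻⁵ m/s²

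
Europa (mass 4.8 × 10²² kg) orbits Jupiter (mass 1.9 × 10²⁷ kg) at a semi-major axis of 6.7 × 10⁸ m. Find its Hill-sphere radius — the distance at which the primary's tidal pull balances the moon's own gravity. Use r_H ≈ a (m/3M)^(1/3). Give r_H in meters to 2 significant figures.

r_H ≈ a (m/3M)^(1/3)
    = (6.7 × 10⁸) × (4.8 × 10²² / (3 × 1.9 × 10²⁷))^(1/3)
    = 1.4 × 10⁷ m

1.4 × 10⁷ m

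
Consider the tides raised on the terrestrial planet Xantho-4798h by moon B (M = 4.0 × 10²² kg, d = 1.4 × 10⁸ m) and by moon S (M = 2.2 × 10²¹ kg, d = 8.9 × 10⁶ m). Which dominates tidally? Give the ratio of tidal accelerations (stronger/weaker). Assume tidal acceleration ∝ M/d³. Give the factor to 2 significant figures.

Moon S, by a factor of ≈ 210

Tidal acceleration ∝ M/d³, so compare M/d³ for each.
Moon B: (4.0 × 10²²) / (1.4 × 10⁸)³ = 1.458 × 10⁻²
Moon S: (2.2 × 10²¹) / (8.9 × 10⁶)³ = 3.121
Ratio (larger/smaller) = 210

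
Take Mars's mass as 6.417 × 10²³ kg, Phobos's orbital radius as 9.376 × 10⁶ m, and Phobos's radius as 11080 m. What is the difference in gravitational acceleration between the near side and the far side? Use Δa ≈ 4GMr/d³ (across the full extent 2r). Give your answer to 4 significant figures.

2.303 × 10⁻³ m/s²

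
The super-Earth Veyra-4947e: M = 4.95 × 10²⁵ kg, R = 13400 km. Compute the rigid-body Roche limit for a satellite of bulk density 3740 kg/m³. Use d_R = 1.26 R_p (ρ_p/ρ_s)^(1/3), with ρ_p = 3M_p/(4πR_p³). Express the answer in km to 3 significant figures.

ρ_p = 3M_p/(4πR_p³) = 3 × (4.95 × 10²⁵) / (4π × (1.34 × 10⁷ m)³) = 4910 kg/m³
d_R = 1.26 × 13400 km × (4910/3740)^(1/3)
    = 18500 km

18500 km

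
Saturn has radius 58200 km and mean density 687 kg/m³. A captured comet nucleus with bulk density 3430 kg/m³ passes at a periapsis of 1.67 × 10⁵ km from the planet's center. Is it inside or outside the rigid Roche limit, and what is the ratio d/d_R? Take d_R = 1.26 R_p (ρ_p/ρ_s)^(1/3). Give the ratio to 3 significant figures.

d_R = 1.26 × (58200 km) × (687/3430)^(1/3) = 42910 km
d/d_R = (1.67 × 10⁵) / (42910) = 3.89
Since d/d_R > 1, the body is outside the Roche limit.

outside; d/d_R ≈ 3.89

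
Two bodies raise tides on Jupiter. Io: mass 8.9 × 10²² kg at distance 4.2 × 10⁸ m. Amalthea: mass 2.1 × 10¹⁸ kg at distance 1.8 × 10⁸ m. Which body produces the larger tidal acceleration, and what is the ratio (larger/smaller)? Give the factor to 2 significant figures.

The tide-raising term goes as M/d³ (the gradient of a 1/d² field).
Io: (8.9 × 10²²) / (4.2 × 10⁸)³ = 1.201 × 10⁻³
Amalthea: (2.1 × 10¹⁸) / (1.8 × 10⁸)³ = 3.601 × 10⁻⁷
Ratio (larger/smaller) = 3300

Io, by a factor of ≈ 3300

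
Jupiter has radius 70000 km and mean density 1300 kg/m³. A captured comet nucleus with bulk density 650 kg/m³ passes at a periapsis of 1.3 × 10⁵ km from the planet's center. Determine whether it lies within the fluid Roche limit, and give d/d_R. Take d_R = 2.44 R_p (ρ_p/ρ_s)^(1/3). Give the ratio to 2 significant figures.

inside; d/d_R ≈ 0.60

d_R = 2.44 × (70000 km) × (1300/650)^(1/3) = 2.152 × 10⁵ km
d/d_R = (1.3 × 10⁵) / (2.152 × 10⁵) = 0.60
Since d/d_R < 1, the body is inside the Roche limit.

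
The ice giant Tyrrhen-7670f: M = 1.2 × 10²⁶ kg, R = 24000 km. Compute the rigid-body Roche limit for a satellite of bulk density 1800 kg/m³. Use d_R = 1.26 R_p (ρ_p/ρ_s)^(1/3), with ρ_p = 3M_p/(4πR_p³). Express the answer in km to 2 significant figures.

32000 km

ρ_p = 3M_p/(4πR_p³) = 3 × (1.2 × 10²⁶) / (4π × (2.4 × 10⁷ m)³) = 2100 kg/m³
d_R = 1.26 × 24000 km × (2100/1800)^(1/3)
    = 32000 km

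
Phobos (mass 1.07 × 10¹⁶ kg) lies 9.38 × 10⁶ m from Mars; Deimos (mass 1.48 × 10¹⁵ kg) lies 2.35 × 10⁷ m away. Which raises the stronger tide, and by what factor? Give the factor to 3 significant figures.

The tide-raising term goes as M/d³ (the gradient of a 1/d² field).
Phobos: (1.07 × 10¹⁶) / (9.38 × 10⁶)³ = 1.297 × 10⁻⁵
Deimos: (1.48 × 10¹⁵) / (2.35 × 10⁷)³ = 1.140 × 10⁻⁷
Ratio (larger/smaller) = 114

Phobos, by a factor of ≈ 114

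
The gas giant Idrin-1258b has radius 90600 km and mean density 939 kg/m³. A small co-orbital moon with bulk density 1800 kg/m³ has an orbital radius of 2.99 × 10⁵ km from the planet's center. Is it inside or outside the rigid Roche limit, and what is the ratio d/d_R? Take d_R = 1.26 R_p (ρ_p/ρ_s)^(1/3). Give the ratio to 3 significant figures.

d_R = 1.26 × (90600 km) × (939/1800)^(1/3) = 91900 km
d/d_R = (2.99 × 10⁵) / (91900) = 3.25
Since d/d_R > 1, the body is outside the Roche limit.

outside; d/d_R ≈ 3.25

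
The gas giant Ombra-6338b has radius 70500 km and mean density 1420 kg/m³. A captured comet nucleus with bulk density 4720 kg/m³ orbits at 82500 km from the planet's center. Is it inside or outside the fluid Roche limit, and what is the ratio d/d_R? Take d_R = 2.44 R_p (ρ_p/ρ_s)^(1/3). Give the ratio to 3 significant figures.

inside; d/d_R ≈ 0.716

d_R = 2.44 × (70500 km) × (1420/4720)^(1/3) = 1.153 × 10⁵ km
d/d_R = (82500) / (1.153 × 10⁵) = 0.716
Since d/d_R < 1, the body is inside the Roche limit.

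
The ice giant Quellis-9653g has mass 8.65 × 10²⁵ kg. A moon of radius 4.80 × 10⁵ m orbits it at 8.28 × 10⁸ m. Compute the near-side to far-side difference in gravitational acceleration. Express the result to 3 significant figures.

Δg = 4GMr/d³
   = 4 × (6.674 × 10⁻¹¹) × (8.65 × 10²⁵) × (4.80 × 10⁵) / (8.28 × 10⁸)³
   = 1.95 × 10⁻⁵ m/s²

1.95 × 10⁻⁵ m/s²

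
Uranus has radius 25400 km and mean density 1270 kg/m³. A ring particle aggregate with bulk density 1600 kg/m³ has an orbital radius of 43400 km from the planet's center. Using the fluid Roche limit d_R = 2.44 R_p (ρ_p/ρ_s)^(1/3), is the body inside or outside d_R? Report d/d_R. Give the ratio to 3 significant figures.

d_R = 2.44 × (25400 km) × (1270/1600)^(1/3) = 57380 km
d/d_R = (43400) / (57380) = 0.756
Since d/d_R < 1, the body is inside the Roche limit.

inside; d/d_R ≈ 0.756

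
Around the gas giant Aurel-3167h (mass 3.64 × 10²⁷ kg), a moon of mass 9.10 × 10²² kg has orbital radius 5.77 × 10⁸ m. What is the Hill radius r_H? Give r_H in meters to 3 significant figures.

r_H ≈ a (m/3M)^(1/3)
    = (5.77 × 10⁸) × (9.10 × 10²² / (3 × 3.64 × 10²⁷))^(1/3)
    = 1.17 × 10⁷ m

1.17 × 10⁷ m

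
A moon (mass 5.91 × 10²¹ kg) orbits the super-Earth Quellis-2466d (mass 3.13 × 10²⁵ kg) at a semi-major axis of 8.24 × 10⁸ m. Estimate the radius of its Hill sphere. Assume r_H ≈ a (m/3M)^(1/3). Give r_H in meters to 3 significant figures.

r_H ≈ a (m/3M)^(1/3)
    = (8.24 × 10⁸) × (5.91 × 10²¹ / (3 × 3.13 × 10²⁵))^(1/3)
    = 3.28 × 10⁷ m

3.28 × 10⁷ m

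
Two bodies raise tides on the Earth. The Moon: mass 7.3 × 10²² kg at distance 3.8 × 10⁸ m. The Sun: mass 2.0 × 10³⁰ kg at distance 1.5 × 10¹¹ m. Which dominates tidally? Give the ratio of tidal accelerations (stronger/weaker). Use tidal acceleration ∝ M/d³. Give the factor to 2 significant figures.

Compare M/d³ for the two perturbers:
The Moon: (7.3 × 10²²) / (3.8 × 10⁸)³ = 1.330 × 10⁻³
The Sun: (2.0 × 10³⁰) / (1.5 × 10¹¹)³ = 5.926 × 10⁻⁴
Ratio (larger/smaller) = 2.2

The Moon, by a factor of ≈ 2.2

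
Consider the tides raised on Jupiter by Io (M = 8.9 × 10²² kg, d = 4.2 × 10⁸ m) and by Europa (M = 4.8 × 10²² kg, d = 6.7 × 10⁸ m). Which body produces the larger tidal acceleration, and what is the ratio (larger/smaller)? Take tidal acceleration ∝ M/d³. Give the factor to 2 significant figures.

Io, by a factor of ≈ 7.5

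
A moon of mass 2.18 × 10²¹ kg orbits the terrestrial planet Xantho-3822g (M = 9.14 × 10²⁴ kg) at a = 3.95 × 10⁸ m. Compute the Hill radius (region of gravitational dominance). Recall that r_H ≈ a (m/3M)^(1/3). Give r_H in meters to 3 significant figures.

1.70 × 10⁷ m

r_H ≈ a (m/3M)^(1/3)
    = (3.95 × 10⁸) × (2.18 × 10²¹ / (3 × 9.14 × 10²⁴))^(1/3)
    = 1.70 × 10⁷ m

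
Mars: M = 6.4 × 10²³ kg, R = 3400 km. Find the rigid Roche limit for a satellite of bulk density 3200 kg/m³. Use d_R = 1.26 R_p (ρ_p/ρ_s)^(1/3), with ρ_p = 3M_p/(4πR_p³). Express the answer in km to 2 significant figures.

4600 km

ρ_p = 3M_p/(4πR_p³) = 3 × (6.4 × 10²³) / (4π × (3.4 × 10⁶ m)³) = 3900 kg/m³
d_R = 1.26 × 3400 km × (3900/3200)^(1/3)
    = 4600 km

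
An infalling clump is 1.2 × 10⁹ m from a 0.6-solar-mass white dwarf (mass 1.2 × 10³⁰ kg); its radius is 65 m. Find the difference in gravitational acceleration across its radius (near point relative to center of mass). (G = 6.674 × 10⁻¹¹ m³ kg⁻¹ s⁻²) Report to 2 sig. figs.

6.0 × 10⁻⁶ m/s²

Δg = 2GMr/d³
   = 2 × (6.674 × 10⁻¹¹) × (1.2 × 10³⁰) × (65) / (1.2 × 10⁹)³
   = 6.0 × 10⁻⁶ m/s²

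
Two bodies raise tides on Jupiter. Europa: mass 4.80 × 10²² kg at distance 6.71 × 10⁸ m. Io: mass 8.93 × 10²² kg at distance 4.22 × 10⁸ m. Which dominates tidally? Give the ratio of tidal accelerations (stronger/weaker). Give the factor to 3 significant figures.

Compare M/d³ for the two perturbers:
Europa: (4.80 × 10²²) / (6.71 × 10⁸)³ = 1.589 × 10⁻⁴
Io: (8.93 × 10²²) / (4.22 × 10⁸)³ = 1.188 × 10⁻³
Ratio (larger/smaller) = 7.48

Io, by a factor of ≈ 7.48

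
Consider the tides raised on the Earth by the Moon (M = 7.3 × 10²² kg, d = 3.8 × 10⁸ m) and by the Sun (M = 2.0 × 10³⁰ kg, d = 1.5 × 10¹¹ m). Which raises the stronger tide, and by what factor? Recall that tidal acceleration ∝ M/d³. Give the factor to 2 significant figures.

The Moon, by a factor of ≈ 2.2

Tidal acceleration ∝ M/d³, so compare M/d³ for each.
The Moon: (7.3 × 10²²) / (3.8 × 10⁸)³ = 1.330 × 10⁻³
The Sun: (2.0 × 10³⁰) / (1.5 × 10¹¹)³ = 5.926 × 10⁻⁴
Ratio (larger/smaller) = 2.2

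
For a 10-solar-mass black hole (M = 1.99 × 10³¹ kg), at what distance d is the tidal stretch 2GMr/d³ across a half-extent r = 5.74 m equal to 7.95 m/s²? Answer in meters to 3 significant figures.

2GMr/d³ = a_tidal  ⇒  d = (2GMr / a_tidal)^(1/3)
d = (2 × 6.674×10⁻¹¹ × (1.99 × 10³¹) × (5.74) / (7.95))^(1/3)
  = 1.24 × 10⁷ m

1.24 × 10⁷ m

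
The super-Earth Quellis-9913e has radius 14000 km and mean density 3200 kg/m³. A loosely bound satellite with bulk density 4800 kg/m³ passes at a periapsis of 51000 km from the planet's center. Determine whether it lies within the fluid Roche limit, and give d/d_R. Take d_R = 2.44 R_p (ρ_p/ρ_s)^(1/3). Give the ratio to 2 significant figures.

outside; d/d_R ≈ 1.7

d_R = 2.44 × (14000 km) × (3200/4800)^(1/3) = 29840 km
d/d_R = (51000) / (29840) = 1.7
Since d/d_R > 1, the body is outside the Roche limit.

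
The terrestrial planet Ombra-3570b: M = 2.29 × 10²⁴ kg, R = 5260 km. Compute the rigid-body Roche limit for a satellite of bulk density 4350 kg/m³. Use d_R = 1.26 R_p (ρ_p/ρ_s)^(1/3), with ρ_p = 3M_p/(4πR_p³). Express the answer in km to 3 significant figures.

ρ_p = 3M_p/(4πR_p³) = 3 × (2.29 × 10²⁴) / (4π × (5.26 × 10⁶ m)³) = 3760 kg/m³
d_R = 1.26 × 5260 km × (3760/4350)^(1/3)
    = 6310 km

6310 km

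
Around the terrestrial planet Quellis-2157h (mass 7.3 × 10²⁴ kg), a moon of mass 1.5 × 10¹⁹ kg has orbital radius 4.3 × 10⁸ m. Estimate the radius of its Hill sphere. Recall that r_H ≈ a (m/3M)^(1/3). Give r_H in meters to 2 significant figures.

r_H ≈ a (m/3M)^(1/3)
    = (4.3 × 10⁸) × (1.5 × 10¹⁹ / (3 × 7.3 × 10²⁴))^(1/3)
    = 3.8 × 10⁶ m

3.8 × 10⁶ m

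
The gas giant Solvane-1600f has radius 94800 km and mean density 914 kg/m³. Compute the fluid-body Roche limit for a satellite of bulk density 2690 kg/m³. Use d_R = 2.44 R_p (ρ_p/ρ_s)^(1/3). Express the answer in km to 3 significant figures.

d_R = 2.44 × 94800 km × (914/2690)^(1/3)
    = 1.61 × 10⁵ km

1.61 × 10⁵ km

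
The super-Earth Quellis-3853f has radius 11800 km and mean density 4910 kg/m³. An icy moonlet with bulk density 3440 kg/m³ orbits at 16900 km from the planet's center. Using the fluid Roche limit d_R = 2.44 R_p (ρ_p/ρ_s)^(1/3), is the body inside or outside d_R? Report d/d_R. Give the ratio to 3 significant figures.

inside; d/d_R ≈ 0.521

d_R = 2.44 × (11800 km) × (4910/3440)^(1/3) = 32420 km
d/d_R = (16900) / (32420) = 0.521
Since d/d_R < 1, the body is inside the Roche limit.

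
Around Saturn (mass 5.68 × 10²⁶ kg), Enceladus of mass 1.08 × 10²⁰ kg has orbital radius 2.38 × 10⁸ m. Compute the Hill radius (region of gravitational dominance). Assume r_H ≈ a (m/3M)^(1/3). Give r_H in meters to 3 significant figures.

r_H ≈ a (m/3M)^(1/3)
    = (2.38 × 10⁸) × (1.08 × 10²⁰ / (3 × 5.68 × 10²⁶))^(1/3)
    = 9.49 × 10⁵ m

9.49 × 10⁵ m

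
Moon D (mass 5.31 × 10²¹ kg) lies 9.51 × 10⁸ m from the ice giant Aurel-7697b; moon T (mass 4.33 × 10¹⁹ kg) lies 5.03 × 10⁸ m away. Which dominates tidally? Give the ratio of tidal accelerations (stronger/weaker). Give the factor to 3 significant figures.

Moon D, by a factor of ≈ 18.1

Tidal acceleration ∝ M/d³, so compare M/d³ for each.
Moon D: (5.31 × 10²¹) / (9.51 × 10⁸)³ = 6.174 × 10⁻⁶
Moon T: (4.33 × 10¹⁹) / (5.03 × 10⁸)³ = 3.402 × 10⁻⁷
Ratio (larger/smaller) = 18.1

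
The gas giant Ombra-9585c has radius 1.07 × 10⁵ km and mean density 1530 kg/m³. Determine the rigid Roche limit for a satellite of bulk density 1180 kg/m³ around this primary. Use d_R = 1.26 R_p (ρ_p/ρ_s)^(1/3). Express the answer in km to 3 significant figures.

d_R = 1.26 × 1.07 × 10⁵ km × (1530/1180)^(1/3)
    = 1.47 × 10⁵ km

1.47 × 10⁵ km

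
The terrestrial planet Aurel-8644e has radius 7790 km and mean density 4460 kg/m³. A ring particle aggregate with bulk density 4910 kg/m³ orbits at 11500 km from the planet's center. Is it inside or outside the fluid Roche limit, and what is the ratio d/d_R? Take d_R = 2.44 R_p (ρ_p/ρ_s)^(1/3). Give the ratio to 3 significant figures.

inside; d/d_R ≈ 0.625

d_R = 2.44 × (7790 km) × (4460/4910)^(1/3) = 18410 km
d/d_R = (11500) / (18410) = 0.625
Since d/d_R < 1, the body is inside the Roche limit.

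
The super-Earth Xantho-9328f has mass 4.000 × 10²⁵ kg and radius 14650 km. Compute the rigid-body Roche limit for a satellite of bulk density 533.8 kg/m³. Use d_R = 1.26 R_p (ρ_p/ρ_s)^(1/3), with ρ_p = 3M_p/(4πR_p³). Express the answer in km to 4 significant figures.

ρ_p = 3M_p/(4πR_p³) = 3 × (4.000 × 10²⁵) / (4π × (1.465 × 10⁷ m)³) = 3037 kg/m³
d_R = 1.26 × 14650 km × (3037/533.8)^(1/3)
    = 32950 km

32950 km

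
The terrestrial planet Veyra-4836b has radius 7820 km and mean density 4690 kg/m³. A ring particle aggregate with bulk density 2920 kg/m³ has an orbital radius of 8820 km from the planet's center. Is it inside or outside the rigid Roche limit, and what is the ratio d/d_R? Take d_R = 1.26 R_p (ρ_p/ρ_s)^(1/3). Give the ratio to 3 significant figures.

inside; d/d_R ≈ 0.764

d_R = 1.26 × (7820 km) × (4690/2920)^(1/3) = 11540 km
d/d_R = (8820) / (11540) = 0.764
Since d/d_R < 1, the body is inside the Roche limit.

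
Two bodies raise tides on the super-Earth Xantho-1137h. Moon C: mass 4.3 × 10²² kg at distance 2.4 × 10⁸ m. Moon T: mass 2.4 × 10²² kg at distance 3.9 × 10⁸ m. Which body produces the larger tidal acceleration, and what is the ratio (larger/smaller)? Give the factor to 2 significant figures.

Compare M/d³ for the two perturbers:
Moon C: (4.3 × 10²²) / (2.4 × 10⁸)³ = 3.111 × 10⁻³
Moon T: (2.4 × 10²²) / (3.9 × 10⁸)³ = 4.046 × 10⁻⁴
Ratio (larger/smaller) = 7.7

Moon C, by a factor of ≈ 7.7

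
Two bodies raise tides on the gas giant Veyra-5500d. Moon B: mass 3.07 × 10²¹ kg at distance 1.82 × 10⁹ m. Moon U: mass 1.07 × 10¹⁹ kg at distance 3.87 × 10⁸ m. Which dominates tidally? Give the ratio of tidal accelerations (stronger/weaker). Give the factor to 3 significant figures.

Tidal acceleration ∝ M/d³, so compare M/d³ for each.
Moon B: (3.07 × 10²¹) / (1.82 × 10⁹)³ = 5.092 × 10⁻⁷
Moon U: (1.07 × 10¹⁹) / (3.87 × 10⁸)³ = 1.846 × 10⁻⁷
Ratio (larger/smaller) = 2.76

Moon B, by a factor of ≈ 2.76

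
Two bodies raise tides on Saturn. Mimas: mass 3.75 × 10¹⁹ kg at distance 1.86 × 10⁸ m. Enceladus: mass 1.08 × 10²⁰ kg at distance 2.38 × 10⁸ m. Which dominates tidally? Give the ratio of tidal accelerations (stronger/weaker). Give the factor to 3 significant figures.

Enceladus, by a factor of ≈ 1.37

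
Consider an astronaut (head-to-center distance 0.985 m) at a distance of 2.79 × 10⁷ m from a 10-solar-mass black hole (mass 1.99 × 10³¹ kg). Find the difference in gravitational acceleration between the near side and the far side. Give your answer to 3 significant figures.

Δg = 4GMr/d³
   = 4 × (6.674 × 10⁻¹¹) × (1.99 × 10³¹) × (0.985) / (2.79 × 10⁷)³
   = 2.41 × 10⁻¹ m/s²

2.41 × 10⁻¹ m/s²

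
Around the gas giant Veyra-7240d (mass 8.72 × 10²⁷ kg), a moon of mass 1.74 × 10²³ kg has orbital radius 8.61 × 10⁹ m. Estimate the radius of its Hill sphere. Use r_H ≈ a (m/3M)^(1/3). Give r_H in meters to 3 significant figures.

1.62 × 10⁸ m

r_H ≈ a (m/3M)^(1/3)
    = (8.61 × 10⁹) × (1.74 × 10²³ / (3 × 8.72 × 10²⁷))^(1/3)
    = 1.62 × 10⁸ m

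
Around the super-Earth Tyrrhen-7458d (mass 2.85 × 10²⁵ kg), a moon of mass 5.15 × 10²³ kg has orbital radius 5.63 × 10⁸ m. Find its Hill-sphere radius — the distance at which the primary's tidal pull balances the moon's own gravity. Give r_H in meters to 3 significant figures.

r_H ≈ a (m/3M)^(1/3)
    = (5.63 × 10⁸) × (5.15 × 10²³ / (3 × 2.85 × 10²⁵))^(1/3)
    = 1.02 × 10⁸ m

1.02 × 10⁸ m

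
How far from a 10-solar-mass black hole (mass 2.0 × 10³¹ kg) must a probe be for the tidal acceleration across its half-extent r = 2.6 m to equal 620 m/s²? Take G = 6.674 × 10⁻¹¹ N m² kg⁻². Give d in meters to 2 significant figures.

2GMr/d³ = a_tidal  ⇒  d = (2GMr / a_tidal)^(1/3)
d = (2 × 6.674×10⁻¹¹ × (2.0 × 10³¹) × (2.6) / (620))^(1/3)
  = 2.2 × 10⁶ m

2.2 × 10⁶ m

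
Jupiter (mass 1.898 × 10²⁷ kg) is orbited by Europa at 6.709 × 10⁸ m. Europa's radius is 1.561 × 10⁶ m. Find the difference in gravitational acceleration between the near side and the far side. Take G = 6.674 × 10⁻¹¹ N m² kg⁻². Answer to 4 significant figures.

2.619 × 10⁻³ m/s²

Δg = 4GMr/d³
   = 4 × (6.674 × 10⁻¹¹) × (1.898 × 10²⁷) × (1.561 × 10⁶) / (6.709 × 10⁸)³
   = 2.619 × 10⁻³ m/s²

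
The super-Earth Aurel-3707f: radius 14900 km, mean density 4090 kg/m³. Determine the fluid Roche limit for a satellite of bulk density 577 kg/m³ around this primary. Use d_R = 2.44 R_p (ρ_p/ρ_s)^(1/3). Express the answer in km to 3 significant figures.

69800 km

d_R = 2.44 × 14900 km × (4090/577)^(1/3)
    = 69800 km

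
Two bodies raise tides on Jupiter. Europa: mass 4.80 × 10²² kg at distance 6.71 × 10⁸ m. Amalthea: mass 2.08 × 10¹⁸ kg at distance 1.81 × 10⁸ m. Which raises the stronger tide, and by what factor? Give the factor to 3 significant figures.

Europa, by a factor of ≈ 453

Tidal acceleration ∝ M/d³, so compare M/d³ for each.
Europa: (4.80 × 10²²) / (6.71 × 10⁸)³ = 1.589 × 10⁻⁴
Amalthea: (2.08 × 10¹⁸) / (1.81 × 10⁸)³ = 3.508 × 10⁻⁷
Ratio (larger/smaller) = 453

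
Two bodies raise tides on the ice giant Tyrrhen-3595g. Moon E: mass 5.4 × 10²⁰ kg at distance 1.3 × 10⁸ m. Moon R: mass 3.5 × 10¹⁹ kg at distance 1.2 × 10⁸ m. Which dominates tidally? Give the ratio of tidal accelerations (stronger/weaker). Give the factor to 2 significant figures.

Moon E, by a factor of ≈ 12

The tide-raising term goes as M/d³ (the gradient of a 1/d² field).
Moon E: (5.4 × 10²⁰) / (1.3 × 10⁸)³ = 2.458 × 10⁻⁴
Moon R: (3.5 × 10¹⁹) / (1.2 × 10⁸)³ = 2.025 × 10⁻⁵
Ratio (larger/smaller) = 12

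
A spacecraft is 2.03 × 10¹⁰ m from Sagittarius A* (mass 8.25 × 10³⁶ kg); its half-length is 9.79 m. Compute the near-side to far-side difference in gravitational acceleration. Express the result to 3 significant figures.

2.58 × 10⁻³ m/s²

The field gradient is 2GM/d³; across the full diameter 2r the difference is 4GMr/d³.
Δg = 4GMr/d³
   = 4 × (6.674 × 10⁻¹¹) × (8.25 × 10³⁶) × (9.79) / (2.03 × 10¹⁰)³
   = 2.58 × 10⁻³ m/s²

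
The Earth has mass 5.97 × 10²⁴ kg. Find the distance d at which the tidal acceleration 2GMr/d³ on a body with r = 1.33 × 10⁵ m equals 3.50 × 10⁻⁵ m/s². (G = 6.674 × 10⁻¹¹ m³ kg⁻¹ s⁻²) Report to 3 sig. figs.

1.45 × 10⁸ m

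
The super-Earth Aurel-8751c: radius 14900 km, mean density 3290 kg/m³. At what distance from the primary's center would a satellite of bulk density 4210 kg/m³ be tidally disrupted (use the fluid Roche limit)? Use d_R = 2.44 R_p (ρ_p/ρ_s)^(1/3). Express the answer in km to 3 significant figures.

d_R = 2.44 × 14900 km × (3290/4210)^(1/3)
    = 33500 km

33500 km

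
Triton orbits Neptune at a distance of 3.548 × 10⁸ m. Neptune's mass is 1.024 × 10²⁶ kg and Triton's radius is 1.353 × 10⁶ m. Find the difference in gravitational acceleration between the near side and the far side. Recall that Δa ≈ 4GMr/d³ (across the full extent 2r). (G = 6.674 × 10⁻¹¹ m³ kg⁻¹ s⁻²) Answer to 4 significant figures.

8.281 × 10⁻⁴ m/s²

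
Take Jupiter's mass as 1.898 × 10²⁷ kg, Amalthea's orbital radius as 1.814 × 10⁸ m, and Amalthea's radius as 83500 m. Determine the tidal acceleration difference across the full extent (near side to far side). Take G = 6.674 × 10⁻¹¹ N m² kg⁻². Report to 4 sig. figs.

7.088 × 10⁻³ m/s²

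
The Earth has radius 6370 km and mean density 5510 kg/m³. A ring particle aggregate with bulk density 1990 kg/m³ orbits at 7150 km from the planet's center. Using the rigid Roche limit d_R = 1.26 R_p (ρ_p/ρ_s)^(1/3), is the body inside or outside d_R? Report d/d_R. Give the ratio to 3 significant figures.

inside; d/d_R ≈ 0.634

d_R = 1.26 × (6370 km) × (5510/1990)^(1/3) = 11270 km
d/d_R = (7150) / (11270) = 0.634
Since d/d_R < 1, the body is inside the Roche limit.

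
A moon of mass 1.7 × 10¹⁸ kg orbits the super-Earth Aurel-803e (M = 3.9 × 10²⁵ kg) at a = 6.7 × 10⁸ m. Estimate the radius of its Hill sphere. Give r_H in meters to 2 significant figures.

r_H ≈ a (m/3M)^(1/3)
    = (6.7 × 10⁸) × (1.7 × 10¹⁸ / (3 × 3.9 × 10²⁵))^(1/3)
    = 1.6 × 10⁶ m

1.6 × 10⁶ m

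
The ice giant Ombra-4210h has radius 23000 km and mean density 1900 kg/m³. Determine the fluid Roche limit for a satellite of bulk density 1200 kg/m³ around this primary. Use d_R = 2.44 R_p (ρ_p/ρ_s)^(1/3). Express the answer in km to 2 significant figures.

65000 km

d_R = 2.44 × 23000 km × (1900/1200)^(1/3)
    = 65000 km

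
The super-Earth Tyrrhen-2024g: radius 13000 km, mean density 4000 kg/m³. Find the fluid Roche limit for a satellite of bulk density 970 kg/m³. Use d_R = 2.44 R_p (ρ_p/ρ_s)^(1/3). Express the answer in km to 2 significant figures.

d_R = 2.44 × 13000 km × (4000/970)^(1/3)
    = 51000 km

51000 km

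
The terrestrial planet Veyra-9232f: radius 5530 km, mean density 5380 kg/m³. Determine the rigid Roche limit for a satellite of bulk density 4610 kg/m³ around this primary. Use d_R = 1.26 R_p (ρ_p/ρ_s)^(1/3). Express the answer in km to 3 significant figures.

7340 km

d_R = 1.26 × 5530 km × (5380/4610)^(1/3)
    = 7340 km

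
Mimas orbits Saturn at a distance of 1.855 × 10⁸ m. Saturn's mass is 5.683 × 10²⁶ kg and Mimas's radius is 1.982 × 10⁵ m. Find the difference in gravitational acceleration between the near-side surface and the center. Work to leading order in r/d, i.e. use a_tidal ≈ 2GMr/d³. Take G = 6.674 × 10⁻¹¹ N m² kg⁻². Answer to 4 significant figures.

The tidal stretch is the gradient of GM/d² times the body's extent r, hence the 1/d³ dependence.
a_tidal = 2GMr/d³
        = 2 × (6.674 × 10⁻¹¹) × (5.683 × 10²⁶) × (1.982 × 10⁵) / (1.855 × 10⁸)³
        = 2.355 × 10⁻³ m/s²

2.355 × 10⁻³ m/s²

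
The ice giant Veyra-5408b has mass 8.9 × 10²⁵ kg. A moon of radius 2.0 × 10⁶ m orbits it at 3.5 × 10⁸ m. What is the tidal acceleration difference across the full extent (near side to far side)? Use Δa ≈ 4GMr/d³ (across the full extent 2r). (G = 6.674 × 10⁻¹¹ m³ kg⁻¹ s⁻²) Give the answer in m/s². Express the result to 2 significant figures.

1.1 × 10⁻³ m/s²

Near-to-far spans 2r, so the tidal difference is twice the near-to-center value: 4GMr/d³.
Δg = 4GMr/d³
   = 4 × (6.674 × 10⁻¹¹) × (8.9 × 10²⁵) × (2.0 × 10⁶) / (3.5 × 10⁸)³
   = 1.1 × 10⁻³ m/s²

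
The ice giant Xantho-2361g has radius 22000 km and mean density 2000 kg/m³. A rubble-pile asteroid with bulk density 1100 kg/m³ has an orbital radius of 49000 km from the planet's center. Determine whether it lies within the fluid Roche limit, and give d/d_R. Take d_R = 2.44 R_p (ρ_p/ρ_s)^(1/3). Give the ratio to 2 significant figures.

inside; d/d_R ≈ 0.75

d_R = 2.44 × (22000 km) × (2000/1100)^(1/3) = 65520 km
d/d_R = (49000) / (65520) = 0.75
Since d/d_R < 1, the body is inside the Roche limit.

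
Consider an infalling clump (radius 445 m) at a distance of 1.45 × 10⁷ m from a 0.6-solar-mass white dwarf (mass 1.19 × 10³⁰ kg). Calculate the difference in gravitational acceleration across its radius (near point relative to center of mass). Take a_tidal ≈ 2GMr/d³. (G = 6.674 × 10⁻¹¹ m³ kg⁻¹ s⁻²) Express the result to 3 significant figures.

2.32 × 10¹ m/s²

The tidal stretch is the gradient of GM/d² times the body's extent r, hence the 1/d³ dependence.
a_tidal = 2GMr/d³
        = 2 × (6.674 × 10⁻¹¹) × (1.19 × 10³⁰) × (445) / (1.45 × 10⁷)³
        = 2.32 × 10¹ m/s²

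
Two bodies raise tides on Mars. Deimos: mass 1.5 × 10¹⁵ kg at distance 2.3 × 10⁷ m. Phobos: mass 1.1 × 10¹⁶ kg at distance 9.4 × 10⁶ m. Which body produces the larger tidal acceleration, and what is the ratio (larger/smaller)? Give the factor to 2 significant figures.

Phobos, by a factor of ≈ 110

Tidal stretch scales as M/d³; compute that for each body.
Deimos: (1.5 × 10¹⁵) / (2.3 × 10⁷)³ = 1.233 × 10⁻⁷
Phobos: (1.1 × 10¹⁶) / (9.4 × 10⁶)³ = 1.324 × 10⁻⁵
Ratio (larger/smaller) = 110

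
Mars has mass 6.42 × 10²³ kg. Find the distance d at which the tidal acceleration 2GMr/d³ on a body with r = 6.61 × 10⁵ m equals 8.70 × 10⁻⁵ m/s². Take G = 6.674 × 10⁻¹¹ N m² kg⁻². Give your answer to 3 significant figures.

8.67 × 10⁷ m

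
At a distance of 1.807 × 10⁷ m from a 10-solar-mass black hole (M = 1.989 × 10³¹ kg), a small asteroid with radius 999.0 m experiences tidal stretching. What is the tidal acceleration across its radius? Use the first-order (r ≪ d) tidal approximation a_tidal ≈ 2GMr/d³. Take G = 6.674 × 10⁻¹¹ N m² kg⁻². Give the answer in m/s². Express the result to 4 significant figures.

4.495 × 10² m/s²

Δa = 2GMr/d³
   = 2 × (6.674 × 10⁻¹¹) × (1.989 × 10³¹) × (999.0) / (1.807 × 10⁷)³
   = 4.495 × 10² m/s²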